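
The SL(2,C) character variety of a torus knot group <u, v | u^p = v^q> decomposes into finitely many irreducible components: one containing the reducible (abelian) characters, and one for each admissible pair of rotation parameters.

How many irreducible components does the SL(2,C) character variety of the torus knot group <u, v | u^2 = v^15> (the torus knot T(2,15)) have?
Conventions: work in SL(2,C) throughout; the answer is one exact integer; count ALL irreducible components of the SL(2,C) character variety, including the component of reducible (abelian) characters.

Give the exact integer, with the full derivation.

8

In the torus knot group T(2,15), u^2 = v^15 is central, so an irreducible representation sends it to +I or -I (Schur).
This locks tr(u) to 2*cos(pi*alpha/2), alpha in 1..1, and tr(v) to 2*cos(pi*beta/15), beta in 1..14, on each component of irreducible characters.
The two central values (-1)^alpha I and (-1)^beta I must be the same matrix, so alpha and beta share a parity.
Enumerate parity-matched pairs: 1*7 odd-odd plus 0*7 even-even gives 7.
That is 7 components of irreducible characters, and with the reducible (abelian) component the total is 8.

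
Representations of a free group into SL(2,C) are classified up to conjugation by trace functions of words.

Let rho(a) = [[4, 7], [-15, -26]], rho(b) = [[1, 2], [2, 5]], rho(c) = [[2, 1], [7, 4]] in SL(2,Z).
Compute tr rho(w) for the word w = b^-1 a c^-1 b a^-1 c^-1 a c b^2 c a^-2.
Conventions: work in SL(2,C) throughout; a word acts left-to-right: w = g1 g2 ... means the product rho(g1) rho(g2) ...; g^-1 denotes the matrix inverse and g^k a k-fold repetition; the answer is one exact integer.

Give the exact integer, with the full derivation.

rho(b^-1) = [[5, -2], [-2, 1]]
... * rho(a) = [[4, 7], [-15, -26]]  ->  [[50, 87], [-23, -40]]
... * rho(c^-1) = [[4, -1], [-7, 2]]  ->  [[-409, 124], [188, -57]]
... * rho(b) = [[1, 2], [2, 5]]  ->  [[-161, -198], [74, 91]]
... * rho(a^-1) = [[-26, -7], [15, 4]]  ->  [[1216, 335], [-559, -154]]
... * rho(c^-1) = [[4, -1], [-7, 2]]  ->  [[2519, -546], [-1158, 251]]
... * rho(a) = [[4, 7], [-15, -26]]  ->  [[18266, 31829], [-8397, -14632]]
... * rho(c) = [[2, 1], [7, 4]]  ->  [[259335, 145582], [-119218, -66925]]
... * rho(b) = [[1, 2], [2, 5]]  ->  [[550499, 1246580], [-253068, -573061]]
... * rho(b) = [[1, 2], [2, 5]]  ->  [[3043659, 7333898], [-1399190, -3371441]]
... * rho(c) = [[2, 1], [7, 4]]  ->  [[57424604, 32379251], [-26398467, -14884954]]
... * rho(a^-1) = [[-26, -7], [15, 4]]  ->  [[-1007350939, -272455224], [463085832, 125249453]]
... * rho(a^-1) = [[-26, -7], [15, 4]]  ->  [[22104296054, 5961635677], [-10161489837, -2740603012]]
tr = 22104296054 + -2740603012 = 19363693042

19363693042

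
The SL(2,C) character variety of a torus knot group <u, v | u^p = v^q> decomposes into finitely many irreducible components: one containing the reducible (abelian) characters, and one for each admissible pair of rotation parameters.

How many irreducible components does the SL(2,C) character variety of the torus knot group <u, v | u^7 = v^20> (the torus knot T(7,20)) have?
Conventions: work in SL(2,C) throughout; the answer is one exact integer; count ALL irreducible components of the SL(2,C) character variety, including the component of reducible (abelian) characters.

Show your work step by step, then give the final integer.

Gamma = < u, v | u^7 = v^20 > (torus knot T(7,20)); the central element u^7 = v^20 acts as +I or -I in any irreducible SL(2,C) representation.
This locks tr(u) to 2*cos(pi*alpha/7), alpha in 1..6, and tr(v) to 2*cos(pi*beta/20), beta in 1..19, on each component of irreducible characters.
The two central values (-1)^alpha I and (-1)^beta I must be the same matrix, so alpha and beta share a parity.
count pairs: odd alpha (3 choices) x odd beta (10), plus even alpha (3) x even beta (9): 3*10 + 3*9 = 57.
Total: 57 irreducible-character components + 1 reducible (abelian) component = 58.

58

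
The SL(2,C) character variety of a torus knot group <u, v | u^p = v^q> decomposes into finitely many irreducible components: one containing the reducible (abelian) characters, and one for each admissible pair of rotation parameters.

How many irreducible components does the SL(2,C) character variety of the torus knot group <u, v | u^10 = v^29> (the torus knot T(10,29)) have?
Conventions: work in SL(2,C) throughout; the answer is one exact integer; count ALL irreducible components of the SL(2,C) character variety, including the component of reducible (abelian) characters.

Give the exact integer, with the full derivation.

127

Gamma = < u, v | u^10 = v^29 > (torus knot T(10,29)); the central element u^10 = v^29 acts as +I or -I in any irreducible SL(2,C) representation.
On an irreducible component, tr(u) is locked at 2*cos(pi*alpha/10) for some alpha in 1..9, and tr(v) at 2*cos(pi*beta/29) for some beta in 1..28.
Consistency of u^10 = (-1)^alpha I with v^29 = (-1)^beta I forces alpha = beta (mod 2).
Enumerate parity-matched pairs: 5*14 odd-odd plus 4*14 even-even gives 126.
That is 126 components of irreducible characters, and with the reducible (abelian) component the total is 127.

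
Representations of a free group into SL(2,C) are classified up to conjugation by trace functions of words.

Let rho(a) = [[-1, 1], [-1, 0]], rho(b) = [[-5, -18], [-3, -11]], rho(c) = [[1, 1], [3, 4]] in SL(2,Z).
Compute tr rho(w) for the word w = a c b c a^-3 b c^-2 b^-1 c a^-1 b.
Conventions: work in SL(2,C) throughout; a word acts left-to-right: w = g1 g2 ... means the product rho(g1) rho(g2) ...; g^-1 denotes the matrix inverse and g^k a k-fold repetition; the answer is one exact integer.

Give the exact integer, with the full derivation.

947351

rho(a) = [[-1, 1], [-1, 0]]
... * rho(c) = [[1, 1], [3, 4]]  ->  [[2, 3], [-1, -1]]
... * rho(b) = [[-5, -18], [-3, -11]]  ->  [[-19, -69], [8, 29]]
... * rho(c) = [[1, 1], [3, 4]]  ->  [[-226, -295], [95, 124]]
... * rho(a^-1) = [[0, -1], [1, -1]]  ->  [[-295, 521], [124, -219]]
... * rho(a^-1) = [[0, -1], [1, -1]]  ->  [[521, -226], [-219, 95]]
... * rho(a^-1) = [[0, -1], [1, -1]]  ->  [[-226, -295], [95, 124]]
... * rho(b) = [[-5, -18], [-3, -11]]  ->  [[2015, 7313], [-847, -3074]]
... * rho(c^-1) = [[4, -1], [-3, 1]]  ->  [[-13879, 5298], [5834, -2227]]
... * rho(c^-1) = [[4, -1], [-3, 1]]  ->  [[-71410, 19177], [30017, -8061]]
... * rho(b^-1) = [[-11, 18], [3, -5]]  ->  [[843041, -1381265], [-354370, 580611]]
... * rho(c) = [[1, 1], [3, 4]]  ->  [[-3300754, -4682019], [1387463, 1968074]]
... * rho(a^-1) = [[0, -1], [1, -1]]  ->  [[-4682019, 7982773], [1968074, -3355537]]
... * rho(b) = [[-5, -18], [-3, -11]]  ->  [[-538224, -3534161], [226241, 1485575]]
tr = -538224 + 1485575 = 947351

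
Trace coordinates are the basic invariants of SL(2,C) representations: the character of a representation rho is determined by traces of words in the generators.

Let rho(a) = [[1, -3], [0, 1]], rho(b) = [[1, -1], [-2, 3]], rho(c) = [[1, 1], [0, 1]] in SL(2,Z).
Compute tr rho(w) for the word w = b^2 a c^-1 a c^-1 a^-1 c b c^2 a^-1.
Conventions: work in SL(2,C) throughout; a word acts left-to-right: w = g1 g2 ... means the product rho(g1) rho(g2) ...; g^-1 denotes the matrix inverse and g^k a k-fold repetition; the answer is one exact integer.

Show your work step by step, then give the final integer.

-298

rho(b) = [[1, -1], [-2, 3]]
... * rho(b) = [[1, -1], [-2, 3]]  ->  [[3, -4], [-8, 11]]
... * rho(a) = [[1, -3], [0, 1]]  ->  [[3, -13], [-8, 35]]
... * rho(c^-1) = [[1, -1], [0, 1]]  ->  [[3, -16], [-8, 43]]
... * rho(a) = [[1, -3], [0, 1]]  ->  [[3, -25], [-8, 67]]
... * rho(c^-1) = [[1, -1], [0, 1]]  ->  [[3, -28], [-8, 75]]
... * rho(a^-1) = [[1, 3], [0, 1]]  ->  [[3, -19], [-8, 51]]
... * rho(c) = [[1, 1], [0, 1]]  ->  [[3, -16], [-8, 43]]
... * rho(b) = [[1, -1], [-2, 3]]  ->  [[35, -51], [-94, 137]]
... * rho(c) = [[1, 1], [0, 1]]  ->  [[35, -16], [-94, 43]]
... * rho(c) = [[1, 1], [0, 1]]  ->  [[35, 19], [-94, -51]]
... * rho(a^-1) = [[1, 3], [0, 1]]  ->  [[35, 124], [-94, -333]]
tr = 35 + -333 = -298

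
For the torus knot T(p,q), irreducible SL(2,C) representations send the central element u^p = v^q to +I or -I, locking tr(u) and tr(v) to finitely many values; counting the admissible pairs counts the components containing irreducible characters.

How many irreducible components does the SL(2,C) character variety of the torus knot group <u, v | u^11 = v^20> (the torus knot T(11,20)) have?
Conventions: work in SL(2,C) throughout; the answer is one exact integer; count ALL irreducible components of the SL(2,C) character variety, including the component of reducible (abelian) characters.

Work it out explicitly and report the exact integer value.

96

Gamma = < u, v | u^11 = v^20 > (torus knot T(11,20)); the central element u^11 = v^20 acts as +I or -I in any irreducible SL(2,C) representation.
So on each irreducible component the traces are pinned: tr(u) = 2*cos(pi*alpha/11) with 1 <= alpha <= 10, tr(v) = 2*cos(pi*beta/20) with 1 <= beta <= 19.
u^11 = (-1)^alpha I and v^20 = (-1)^beta I must agree, so alpha and beta have equal parity.
Enumerate parity-matched pairs: 5*10 odd-odd plus 5*9 even-even gives 95.
components with irreducible characters: 95; plus the single component of reducible (abelian) characters: total 96.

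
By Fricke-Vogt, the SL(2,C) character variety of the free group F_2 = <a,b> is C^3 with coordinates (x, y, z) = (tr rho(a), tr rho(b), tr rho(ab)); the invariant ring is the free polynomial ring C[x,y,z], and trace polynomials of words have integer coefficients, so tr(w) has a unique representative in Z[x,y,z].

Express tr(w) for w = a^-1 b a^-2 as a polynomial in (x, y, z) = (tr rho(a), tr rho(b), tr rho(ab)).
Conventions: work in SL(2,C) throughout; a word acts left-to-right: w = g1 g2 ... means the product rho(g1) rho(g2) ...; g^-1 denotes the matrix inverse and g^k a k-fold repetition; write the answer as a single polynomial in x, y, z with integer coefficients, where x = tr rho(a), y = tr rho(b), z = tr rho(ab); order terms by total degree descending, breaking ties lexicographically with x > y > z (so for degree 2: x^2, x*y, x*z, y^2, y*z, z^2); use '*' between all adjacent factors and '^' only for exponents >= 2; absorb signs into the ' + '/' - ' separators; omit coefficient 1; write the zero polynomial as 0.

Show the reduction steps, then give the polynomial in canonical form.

trace(a^-1 b) = trace(b)*trace(a) - trace(b a)   [inverse elimination on a] = x*y - z
so trace(b a^-2) = trace(a^-1 b)*trace(a) - trace(a^-1 b a)   [inverse elimination on a] = x^2*y - x*z - y
so trace(a^-1 b a^-2) = trace(b a^-2)*trace(a) - trace(b a^-1)   [inverse elimination on a] = x^3*y - x^2*z - 2*x*y + z

x^3*y - x^2*z - 2*x*y + z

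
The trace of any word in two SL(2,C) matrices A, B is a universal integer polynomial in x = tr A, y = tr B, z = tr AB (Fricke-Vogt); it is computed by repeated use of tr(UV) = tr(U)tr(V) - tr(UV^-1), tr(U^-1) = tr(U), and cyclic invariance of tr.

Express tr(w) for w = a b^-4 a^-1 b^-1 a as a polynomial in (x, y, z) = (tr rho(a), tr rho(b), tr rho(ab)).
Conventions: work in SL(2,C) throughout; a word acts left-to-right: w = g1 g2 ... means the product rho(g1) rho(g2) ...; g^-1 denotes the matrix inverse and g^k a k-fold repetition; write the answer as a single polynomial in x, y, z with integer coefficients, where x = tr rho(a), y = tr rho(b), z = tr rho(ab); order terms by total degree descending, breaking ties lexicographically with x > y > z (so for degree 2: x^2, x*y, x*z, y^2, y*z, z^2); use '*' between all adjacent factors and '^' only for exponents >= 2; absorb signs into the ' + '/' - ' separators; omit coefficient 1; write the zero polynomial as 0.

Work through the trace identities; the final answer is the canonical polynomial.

trace(a^2) = trace(a) trace(a) - trace(1) = x^2 - 2
trace(a^2 b) = trace(a) trace(b a) - trace(b) = x*z - y
next, trace(b^-1 a^2) = trace(a^2) trace(b) - trace(a^2 b) = x^2*y - x*z - y
next, trace(b^-1 a^2 b^-1) = trace(b^-1 a^2) trace(b) - trace(b^-1 a^2 b) = x^2*y^2 - x*y*z - x^2 - y^2 + 2
next, trace(b^-1 a^2 b^-2) = trace(b^-1 a^2 b^-1) trace(b) - trace(b^-1 a^2) = x^2*y^3 - x*y^2*z - 2*x^2*y - y^3 + x*z + 3*y
next, trace(a^2 b^-4) = trace(b^-1 a^2 b^-2) trace(b) - trace(b^-1 a^2 b^-1) = x^2*y^4 - x*y^3*z - 3*x^2*y^2 - y^4 + 2*x*y*z + x^2 + 4*y^2 - 2
next, trace(b^-1 a^2 b^-4) = trace(a^2 b^-4) trace(b) - trace(a^2 b^-3) = x^2*y^5 - x*y^4*z - 4*x^2*y^3 - y^5 + 3*x*y^2*z + 3*x^2*y + 5*y^3 - x*z - 5*y
and trace(a^3) = trace(a) trace(a^2) - trace(a) = x^3 - 3*x
trace(a^3 b) = trace(a) trace(b a^2) - trace(b a) = x^2*z - x*y - z
and trace(a^2 b^-1 a) = trace(a^3) trace(b) - trace(a^3 b) = x^3*y - x^2*z - 2*x*y + z
and trace(b a b a) = trace(a b) trace(a b) - trace(1)   [split at repeated a] = z^2 - 2
trace(b a b) = trace(b) trace(a b) - trace(a) = y*z - x
and trace(a b a^2 b) = trace(a) trace(b a b a) - trace(b a b) = x*z^2 - y*z - x
next, trace(a^2 b^-1 a b) = trace(a b a^2) trace(b) - trace(a b a^2 b) = x^2*y*z - x*y^2 - x*z^2 + x
trace(a b^-1 a^2 b^-1) = trace(a^2 b^-1 a) trace(b) - trace(a^2 b^-1 a b) = x^3*y^2 - 2*x^2*y*z - x*y^2 + x*z^2 + y*z - x
trace(b^-2 a b^-1 a^2) = trace(a b^-1 a^2 b^-1) trace(b) - trace(a b^-1 a^2) = x^3*y^3 - 2*x^2*y^2*z - x^3*y - x*y^3 + x*y*z^2 + x^2*z + y^2*z + x*y - z
trace(b^-1 a b^-1 a^2 b^-2) = trace(b^-2 a b^-1 a^2) trace(b) - trace(b^-2 a b^-1 a^2 b) = x^3*y^4 - 2*x^2*y^3*z - 2*x^3*y^2 - x*y^4 + x*y^2*z^2 + 3*x^2*y*z + y^3*z + 2*x*y^2 - x*z^2 - 2*y*z + x
trace(b^-1 a^2 b^-4 a) = trace(b^-1 a b^-1 a^2 b^-2) trace(b) - trace(b^-1 a b^-1 a^2 b^-1) = x^3*y^5 - 2*x^2*y^4*z - 3*x^3*y^3 - x*y^5 + x*y^3*z^2 + 5*x^2*y^2*z + y^4*z + x^3*y + 3*x*y^3 - 2*x*y*z^2 - x^2*z - 3*y^2*z + z
trace(a b^-4 a^-1 b^-1 a) = trace(b^-1 a^2 b^-4) trace(a) - trace(b^-1 a^2 b^-4 a) = x^2*y^4*z - x^3*y^3 - x*y^3*z^2 - 2*x^2*y^2*z - y^4*z + 2*x^3*y + 2*x*y^3 + 2*x*y*z^2 + 3*y^2*z - 5*x*y - z

x^2*y^4*z - x^3*y^3 - x*y^3*z^2 - 2*x^2*y^2*z - y^4*z + 2*x^3*y + 2*x*y^3 + 2*x*y*z^2 + 3*y^2*z - 5*x*y - z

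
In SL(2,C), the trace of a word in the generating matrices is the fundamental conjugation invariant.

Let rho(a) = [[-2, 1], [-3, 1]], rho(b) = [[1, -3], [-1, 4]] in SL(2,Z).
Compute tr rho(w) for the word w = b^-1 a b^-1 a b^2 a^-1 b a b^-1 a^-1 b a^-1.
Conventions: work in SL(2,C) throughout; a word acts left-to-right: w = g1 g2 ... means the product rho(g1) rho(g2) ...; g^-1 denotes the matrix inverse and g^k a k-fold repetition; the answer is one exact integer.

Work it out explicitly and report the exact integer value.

33607085

rho(b^-1) = [[4, 3], [1, 1]]
... * rho(a) = [[-2, 1], [-3, 1]]  ->  [[-17, 7], [-5, 2]]
... * rho(b^-1) = [[4, 3], [1, 1]]  ->  [[-61, -44], [-18, -13]]
... * rho(a) = [[-2, 1], [-3, 1]]  ->  [[254, -105], [75, -31]]
... * rho(b) = [[1, -3], [-1, 4]]  ->  [[359, -1182], [106, -349]]
... * rho(b) = [[1, -3], [-1, 4]]  ->  [[1541, -5805], [455, -1714]]
... * rho(a^-1) = [[1, -1], [3, -2]]  ->  [[-15874, 10069], [-4687, 2973]]
... * rho(b) = [[1, -3], [-1, 4]]  ->  [[-25943, 87898], [-7660, 25953]]
... * rho(a) = [[-2, 1], [-3, 1]]  ->  [[-211808, 61955], [-62539, 18293]]
... * rho(b^-1) = [[4, 3], [1, 1]]  ->  [[-785277, -573469], [-231863, -169324]]
... * rho(a^-1) = [[1, -1], [3, -2]]  ->  [[-2505684, 1932215], [-739835, 570511]]
... * rho(b) = [[1, -3], [-1, 4]]  ->  [[-4437899, 15245912], [-1310346, 4501549]]
... * rho(a^-1) = [[1, -1], [3, -2]]  ->  [[41299837, -26053925], [12194301, -7692752]]
tr = 41299837 + -7692752 = 33607085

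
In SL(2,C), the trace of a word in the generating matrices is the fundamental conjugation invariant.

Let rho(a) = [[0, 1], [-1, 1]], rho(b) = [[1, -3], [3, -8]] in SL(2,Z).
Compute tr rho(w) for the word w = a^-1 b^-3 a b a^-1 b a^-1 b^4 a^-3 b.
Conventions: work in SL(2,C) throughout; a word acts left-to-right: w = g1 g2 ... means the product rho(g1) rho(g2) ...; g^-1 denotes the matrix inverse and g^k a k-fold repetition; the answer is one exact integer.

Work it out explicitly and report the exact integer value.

rho(a^-1) = [[1, -1], [1, 0]]
... * rho(b^-1) = [[-8, 3], [-3, 1]]  ->  [[-5, 2], [-8, 3]]
... * rho(b^-1) = [[-8, 3], [-3, 1]]  ->  [[34, -13], [55, -21]]
... * rho(b^-1) = [[-8, 3], [-3, 1]]  ->  [[-233, 89], [-377, 144]]
... * rho(a) = [[0, 1], [-1, 1]]  ->  [[-89, -144], [-144, -233]]
... * rho(b) = [[1, -3], [3, -8]]  ->  [[-521, 1419], [-843, 2296]]
... * rho(a^-1) = [[1, -1], [1, 0]]  ->  [[898, 521], [1453, 843]]
... * rho(b) = [[1, -3], [3, -8]]  ->  [[2461, -6862], [3982, -11103]]
... * rho(a^-1) = [[1, -1], [1, 0]]  ->  [[-4401, -2461], [-7121, -3982]]
... * rho(b) = [[1, -3], [3, -8]]  ->  [[-11784, 32891], [-19067, 53219]]
... * rho(b) = [[1, -3], [3, -8]]  ->  [[86889, -227776], [140590, -368551]]
... * rho(b) = [[1, -3], [3, -8]]  ->  [[-596439, 1561541], [-965063, 2526638]]
... * rho(b) = [[1, -3], [3, -8]]  ->  [[4088184, -10703011], [6614851, -17317915]]
... * rho(a^-1) = [[1, -1], [1, 0]]  ->  [[-6614827, -4088184], [-10703064, -6614851]]
... * rho(a^-1) = [[1, -1], [1, 0]]  ->  [[-10703011, 6614827], [-17317915, 10703064]]
... * rho(a^-1) = [[1, -1], [1, 0]]  ->  [[-4088184, 10703011], [-6614851, 17317915]]
... * rho(b) = [[1, -3], [3, -8]]  ->  [[28020849, -73359536], [45338894, -118698767]]
tr = 28020849 + -118698767 = -90677918

-90677918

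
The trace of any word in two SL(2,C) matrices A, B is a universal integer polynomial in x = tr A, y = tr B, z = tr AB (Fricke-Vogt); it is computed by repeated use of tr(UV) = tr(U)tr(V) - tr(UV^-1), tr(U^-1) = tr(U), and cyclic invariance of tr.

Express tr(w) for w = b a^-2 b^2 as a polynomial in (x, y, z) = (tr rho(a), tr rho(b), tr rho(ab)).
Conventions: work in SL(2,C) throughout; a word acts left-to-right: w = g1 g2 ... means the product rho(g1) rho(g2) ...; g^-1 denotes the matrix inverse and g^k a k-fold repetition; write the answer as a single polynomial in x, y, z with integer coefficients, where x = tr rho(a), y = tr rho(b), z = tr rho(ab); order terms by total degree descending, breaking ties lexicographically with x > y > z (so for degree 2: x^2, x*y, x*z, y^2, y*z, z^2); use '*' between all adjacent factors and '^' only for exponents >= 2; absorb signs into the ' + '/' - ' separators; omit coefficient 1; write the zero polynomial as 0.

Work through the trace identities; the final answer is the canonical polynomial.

so trace(b^2) = trace(b) * trace(b) - trace(1) = y^2 - 2
trace(b^3) = trace(b) * trace(b^2) - trace(b) = y^3 - 3*y
reduce: trace(a b^2) = trace(b) * trace(a b) - trace(a) = y*z - x
reduce: trace(b^3 a) = trace(b) * trace(a b^2) - trace(a b) = y^2*z - x*y - z
trace(b^3 a^-1) = trace(b^3) * trace(a) - trace(b^3 a) = x*y^3 - y^2*z - 2*x*y + z
trace(b a^-2 b^2) = trace(b^3 a^-1) * trace(a) - trace(b^3) = x^2*y^3 - x*y^2*z - 2*x^2*y - y^3 + x*z + 3*y

x^2*y^3 - x*y^2*z - 2*x^2*y - y^3 + x*z + 3*y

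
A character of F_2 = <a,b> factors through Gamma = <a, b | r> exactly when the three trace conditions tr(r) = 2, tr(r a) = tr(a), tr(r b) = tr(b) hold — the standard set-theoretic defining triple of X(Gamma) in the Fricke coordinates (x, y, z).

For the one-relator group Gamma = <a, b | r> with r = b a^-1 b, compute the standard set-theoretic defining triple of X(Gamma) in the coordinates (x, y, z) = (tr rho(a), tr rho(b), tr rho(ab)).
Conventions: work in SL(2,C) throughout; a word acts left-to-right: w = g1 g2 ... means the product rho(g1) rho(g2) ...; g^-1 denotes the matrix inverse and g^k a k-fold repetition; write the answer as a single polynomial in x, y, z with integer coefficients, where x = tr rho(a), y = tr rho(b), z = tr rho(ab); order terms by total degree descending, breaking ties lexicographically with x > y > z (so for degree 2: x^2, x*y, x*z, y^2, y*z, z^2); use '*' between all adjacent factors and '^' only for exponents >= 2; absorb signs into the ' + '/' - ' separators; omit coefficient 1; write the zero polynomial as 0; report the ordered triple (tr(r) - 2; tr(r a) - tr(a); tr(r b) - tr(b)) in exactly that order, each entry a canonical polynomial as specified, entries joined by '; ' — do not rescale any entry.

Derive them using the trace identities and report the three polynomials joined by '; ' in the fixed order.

trace(b^2) = trace(b) trace(b) - trace(1)  (reduce the b square) = y^2 - 2
trace(b^2 a) = trace(b) trace(a b) - trace(a)  (reduce the b square) = y*z - x
trace(b a^-1 b) = trace(b^2) trace(a) - trace(b^2 a)  (eliminate a^-1) = x*y^2 - y*z - x
trace(b a b a) = trace(a b) trace(a b) - trace(1)   [split at repeated a] = z^2 - 2
trace(b a^-1 b a) = trace(b a b) trace(a) - trace(b a b a) = x*y*z - x^2 - z^2 + 2
trace(b^3) = trace(b) trace(b^2) - trace(b) = y^3 - 3*y
trace(b^3 a) = trace(b) trace(b a b) - trace(b a) = y^2*z - x*y - z
trace(b a^-1 b^2) = trace(b^3) trace(a) - trace(b^3 a) = x*y^3 - y^2*z - 2*x*y + z
assemble the triple (trace(r) - 2; trace(r a) - x; trace(r b) - y)

x*y^2 - y*z - x - 2; x*y*z - x^2 - z^2 - x + 2; x*y^3 - y^2*z - 2*x*y - y + z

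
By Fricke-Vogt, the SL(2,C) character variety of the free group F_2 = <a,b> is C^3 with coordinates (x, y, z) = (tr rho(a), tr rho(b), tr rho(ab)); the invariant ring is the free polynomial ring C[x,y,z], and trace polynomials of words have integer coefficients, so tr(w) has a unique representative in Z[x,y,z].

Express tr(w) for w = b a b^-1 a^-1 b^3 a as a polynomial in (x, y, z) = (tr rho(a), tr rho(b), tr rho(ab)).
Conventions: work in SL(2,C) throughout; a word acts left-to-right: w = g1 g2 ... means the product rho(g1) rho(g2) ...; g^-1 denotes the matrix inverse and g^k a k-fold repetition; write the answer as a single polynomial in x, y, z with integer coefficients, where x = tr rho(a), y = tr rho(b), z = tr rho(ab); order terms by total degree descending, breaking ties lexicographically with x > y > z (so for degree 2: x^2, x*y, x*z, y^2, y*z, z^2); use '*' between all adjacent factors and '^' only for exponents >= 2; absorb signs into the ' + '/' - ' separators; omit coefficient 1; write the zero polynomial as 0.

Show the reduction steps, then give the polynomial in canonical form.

use: trace(a b^2) = trace(b) trace(a b) - trace(a)   [square of b] = y*z - x
trace(b^2 a b) = trace(b) trace(a b^2) - trace(a b)   [square of b] = y^2*z - x*y - z
apply: trace(b^3 a b) = trace(b) trace(b^2 a b) - trace(b^2 a)   [square of b] = y^3*z - x*y^2 - 2*y*z + x
trace(a b a b) = trace(b a) trace(b a) - trace(1)   [split at a repeated b] = z^2 - 2
trace(a b a) = trace(a) trace(b a) - trace(b)   [square of a] = x*z - y
trace(a b a b^2) = trace(b) trace(a b a b) - trace(a b a)   [square of b] = y*z^2 - x*z - y
trace(b a b a b^2) = trace(b) trace(a b a b^2) - trace(a b a b)   [square of b] = y^2*z^2 - x*y*z - y^2 - z^2 + 2
use: trace(b^3 a b a b) = trace(b) trace(b a b a b^2) - trace(b a b a b)   [square of b] = y^3*z^2 - x*y^2*z - y^3 - 2*y*z^2 + x*z + 3*y
trace(a b a b a b) = trace(a b a b) trace(a b) - trace(b a)   [split at a repeated a] = z^3 - 3*z
apply: trace(a b a b a) = trace(a) trace(b a b a) - trace(b a b)   [square of a] = x*z^2 - y*z - x
trace(b a b a b a b) = trace(b) trace(a b a b a b) - trace(a b a b a)   [square of b] = y*z^3 - x*z^2 - 2*y*z + x
apply: trace(b^3 a b a b a) = trace(b) trace(b a b a b a b) - trace(b a b a b a)   [square of b] = y^2*z^3 - x*y*z^2 - 2*y^2*z - z^3 + x*y + 3*z
apply: trace(a^-1 b^3 a b a b) = trace(b^3 a b a b) trace(a) - trace(b^3 a b a b a)   [inverse elimination on a] = x*y^3*z^2 - x^2*y^2*z - y^2*z^3 - x*y^3 - x*y*z^2 + x^2*z + 2*y^2*z + z^3 + 2*x*y - 3*z
apply: trace(b a b^-1 a^-1 b^3 a) = trace(a^-1 b^3 a b a) trace(b) - trace(a^-1 b^3 a b a b)   [inverse elimination on b] = -x*y^3*z^2 + x^2*y^2*z + y^4*z + y^2*z^3 + x*y*z^2 - x^2*z - 4*y^2*z - z^3 - x*y + 3*z

-x*y^3*z^2 + x^2*y^2*z + y^4*z + y^2*z^3 + x*y*z^2 - x^2*z - 4*y^2*z - z^3 - x*y + 3*z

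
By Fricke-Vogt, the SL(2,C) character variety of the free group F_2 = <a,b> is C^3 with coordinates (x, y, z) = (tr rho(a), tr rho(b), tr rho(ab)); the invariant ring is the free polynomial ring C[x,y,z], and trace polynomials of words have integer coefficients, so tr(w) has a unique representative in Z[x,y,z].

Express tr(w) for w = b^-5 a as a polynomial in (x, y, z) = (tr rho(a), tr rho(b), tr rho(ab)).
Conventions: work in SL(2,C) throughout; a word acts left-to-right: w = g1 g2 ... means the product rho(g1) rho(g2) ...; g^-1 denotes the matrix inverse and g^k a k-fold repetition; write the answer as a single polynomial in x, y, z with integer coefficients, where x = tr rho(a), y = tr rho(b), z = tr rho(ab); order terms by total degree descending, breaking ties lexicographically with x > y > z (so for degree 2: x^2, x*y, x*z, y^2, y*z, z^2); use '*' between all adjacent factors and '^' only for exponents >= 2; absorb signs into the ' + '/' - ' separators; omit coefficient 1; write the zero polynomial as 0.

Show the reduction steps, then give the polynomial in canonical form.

x*y^5 - y^4*z - 4*x*y^3 + 3*y^2*z + 3*x*y - z

and tr(a b^-1) = tr(a)*tr(b) - tr(a b)   [inverse elimination on b] = x*y - z
tr(a b^-2) = tr(a b^-1)*tr(b) - tr(a)   [inverse elimination on b] = x*y^2 - y*z - x
tr(b^-3 a) = tr(a b^-2)*tr(b) - tr(a b^-1)   [inverse elimination on b] = x*y^3 - y^2*z - 2*x*y + z
next, tr(b^-4 a) = tr(b^-3 a)*tr(b) - tr(b^-3 a b)   [inverse elimination on b] = x*y^4 - y^3*z - 3*x*y^2 + 2*y*z + x
and tr(b^-5 a) = tr(b^-4 a)*tr(b) - tr(b^-4 a b)   [inverse elimination on b] = x*y^5 - y^4*z - 4*x*y^3 + 3*y^2*z + 3*x*y - z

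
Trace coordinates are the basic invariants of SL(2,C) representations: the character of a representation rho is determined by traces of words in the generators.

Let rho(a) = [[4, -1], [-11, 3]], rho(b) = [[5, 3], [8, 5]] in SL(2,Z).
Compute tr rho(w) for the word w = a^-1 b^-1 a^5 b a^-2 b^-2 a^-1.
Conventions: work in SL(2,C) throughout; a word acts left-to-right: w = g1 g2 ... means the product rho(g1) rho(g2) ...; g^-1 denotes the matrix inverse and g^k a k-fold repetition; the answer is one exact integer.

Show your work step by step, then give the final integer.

rho(a^-1) = [[3, 1], [11, 4]]
... * rho(b^-1) = [[5, -3], [-8, 5]]  ->  [[7, -4], [23, -13]]
... * rho(a) = [[4, -1], [-11, 3]]  ->  [[72, -19], [235, -62]]
... * rho(a) = [[4, -1], [-11, 3]]  ->  [[497, -129], [1622, -421]]
... * rho(a) = [[4, -1], [-11, 3]]  ->  [[3407, -884], [11119, -2885]]
... * rho(a) = [[4, -1], [-11, 3]]  ->  [[23352, -6059], [76211, -19774]]
... * rho(a) = [[4, -1], [-11, 3]]  ->  [[160057, -41529], [522358, -135533]]
... * rho(b) = [[5, 3], [8, 5]]  ->  [[468053, 272526], [1527526, 889409]]
... * rho(a^-1) = [[3, 1], [11, 4]]  ->  [[4401945, 1558157], [14366077, 5085162]]
... * rho(a^-1) = [[3, 1], [11, 4]]  ->  [[30345562, 10634573], [99035013, 34706725]]
... * rho(b^-1) = [[5, -3], [-8, 5]]  ->  [[66651226, -37863821], [217521265, -123571414]]
... * rho(b^-1) = [[5, -3], [-8, 5]]  ->  [[636166698, -389272783], [2076177637, -1270420865]]
... * rho(a^-1) = [[3, 1], [11, 4]]  ->  [[-2373500519, -920924434], [-7746096604, -3005505823]]
tr = -2373500519 + -3005505823 = -5379006342

-5379006342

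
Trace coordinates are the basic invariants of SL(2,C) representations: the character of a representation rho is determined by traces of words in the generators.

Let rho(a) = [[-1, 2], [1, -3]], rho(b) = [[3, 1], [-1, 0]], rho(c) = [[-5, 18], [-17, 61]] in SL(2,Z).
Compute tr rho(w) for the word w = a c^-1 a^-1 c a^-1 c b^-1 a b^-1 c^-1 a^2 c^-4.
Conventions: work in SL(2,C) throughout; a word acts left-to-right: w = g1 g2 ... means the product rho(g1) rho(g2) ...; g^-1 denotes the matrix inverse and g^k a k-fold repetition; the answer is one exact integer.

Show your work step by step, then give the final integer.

rho(a) = [[-1, 2], [1, -3]]
... * rho(c^-1) = [[61, -18], [17, -5]]  ->  [[-27, 8], [10, -3]]
... * rho(a^-1) = [[-3, -2], [-1, -1]]  ->  [[73, 46], [-27, -17]]
... * rho(c) = [[-5, 18], [-17, 61]]  ->  [[-1147, 4120], [424, -1523]]
... * rho(a^-1) = [[-3, -2], [-1, -1]]  ->  [[-679, -1826], [251, 675]]
... * rho(c) = [[-5, 18], [-17, 61]]  ->  [[34437, -123608], [-12730, 45693]]
... * rho(b^-1) = [[0, -1], [1, 3]]  ->  [[-123608, -405261], [45693, 149809]]
... * rho(a) = [[-1, 2], [1, -3]]  ->  [[-281653, 968567], [104116, -358041]]
... * rho(b^-1) = [[0, -1], [1, 3]]  ->  [[968567, 3187354], [-358041, -1178239]]
... * rho(c^-1) = [[61, -18], [17, -5]]  ->  [[113267605, -33370976], [-41870564, 12335933]]
... * rho(a) = [[-1, 2], [1, -3]]  ->  [[-146638581, 326648138], [54206497, -120748927]]
... * rho(a) = [[-1, 2], [1, -3]]  ->  [[473286719, -1273221576], [-174955424, 470659775]]
... * rho(c^-1) = [[61, -18], [17, -5]]  ->  [[7225723067, -2153053062], [-2671064689, 795898757]]
... * rho(c^-1) = [[61, -18], [17, -5]]  ->  [[404167205033, -119297749896], [-149404667160, 44099670617]]
... * rho(c^-1) = [[61, -18], [17, -5]]  ->  [[22626137758781, -6678520941114], [-8363990296271, 2468785655795]]
... * rho(c^-1) = [[61, -18], [17, -5]]  ->  [[1266659547286703, -373877874952488], [-468234051924016, 138207897053903]]
tr = 1266659547286703 + 138207897053903 = 1404867444340606

1404867444340606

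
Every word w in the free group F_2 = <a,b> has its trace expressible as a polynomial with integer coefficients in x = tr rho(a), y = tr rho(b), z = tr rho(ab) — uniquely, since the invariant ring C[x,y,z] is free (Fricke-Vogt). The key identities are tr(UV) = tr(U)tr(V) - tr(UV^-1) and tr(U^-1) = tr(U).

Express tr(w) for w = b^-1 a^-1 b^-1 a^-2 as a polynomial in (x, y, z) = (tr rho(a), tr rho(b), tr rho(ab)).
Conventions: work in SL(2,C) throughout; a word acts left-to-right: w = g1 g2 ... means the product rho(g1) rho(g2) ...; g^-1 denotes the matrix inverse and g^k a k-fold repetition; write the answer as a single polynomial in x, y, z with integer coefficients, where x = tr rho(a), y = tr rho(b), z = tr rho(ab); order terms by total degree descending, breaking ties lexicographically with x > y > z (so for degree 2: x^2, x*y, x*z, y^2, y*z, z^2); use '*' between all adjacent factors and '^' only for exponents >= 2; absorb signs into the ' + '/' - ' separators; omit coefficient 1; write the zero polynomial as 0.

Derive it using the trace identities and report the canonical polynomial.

apply: tr(a^-1) = tr(a) = x
tr(a^-1 b) = tr(b)*tr(a) - tr(b a) = x*y - z
use: tr(a^-1 b^-1) = tr(a^-1)*tr(b) - tr(a^-1 b) = z
tr(a^-1 b^-1 a^-1) = tr(a^-1 b^-1)*tr(a) - tr(a^-1 b^-1 a) = x*z - y
use: tr(b a b) = tr(b)*tr(a b) - tr(a) = y*z - x
tr(b a b a) = tr(a b)*tr(a b) - tr(1)   [split at repeated a] = z^2 - 2
tr(a^-1 b a b) = tr(b a b)*tr(a) - tr(b a b a) = x*y*z - x^2 - z^2 + 2
tr(b^-1 a^-1 b a) = tr(a^-1 b a)*tr(b) - tr(a^-1 b a b) = -x*y*z + x^2 + y^2 + z^2 - 2
use: tr(a^-1 b^-1 a^-1 b) = tr(b^-1 a^-1 b)*tr(a) - tr(b^-1 a^-1 b a) = x*y*z - y^2 - z^2 + 2
tr(a^-1 b^-1 a^-1 b^-1) = tr(a^-1 b^-1 a^-1)*tr(b) - tr(a^-1 b^-1 a^-1 b) = z^2 - 2
apply: tr(b^-1 a^-1 b^-1 a^-2) = tr(a^-1 b^-1 a^-1 b^-1)*tr(a) - tr(a^-1 b^-1 a^-1 b^-1 a) = x*z^2 - y*z - x

x*z^2 - y*z - x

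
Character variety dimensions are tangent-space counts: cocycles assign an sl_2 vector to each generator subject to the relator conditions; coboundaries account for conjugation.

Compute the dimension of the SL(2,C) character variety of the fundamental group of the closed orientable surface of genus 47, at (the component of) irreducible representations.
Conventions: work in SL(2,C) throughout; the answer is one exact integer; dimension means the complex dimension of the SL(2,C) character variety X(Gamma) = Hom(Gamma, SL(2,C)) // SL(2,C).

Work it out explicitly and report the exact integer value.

pi_1 of the closed genus-47 surface has 94 generators bound by the single product-of-commutators relator.
Before the relator condition, cocycle space has dim 3*94 = 282.
At an irreducible rho, H^2 = coker(d_2) vanishes (Poincare duality: H^2 is dual to H^0 = invariants = 0), so d_2 is surjective onto sl_2 and dim Z^1 = 282 - 3 = 279.
As always at irreducible rho, dim B^1 = 3.
dim X = dim H^1 = 279 - 3 = 276.

276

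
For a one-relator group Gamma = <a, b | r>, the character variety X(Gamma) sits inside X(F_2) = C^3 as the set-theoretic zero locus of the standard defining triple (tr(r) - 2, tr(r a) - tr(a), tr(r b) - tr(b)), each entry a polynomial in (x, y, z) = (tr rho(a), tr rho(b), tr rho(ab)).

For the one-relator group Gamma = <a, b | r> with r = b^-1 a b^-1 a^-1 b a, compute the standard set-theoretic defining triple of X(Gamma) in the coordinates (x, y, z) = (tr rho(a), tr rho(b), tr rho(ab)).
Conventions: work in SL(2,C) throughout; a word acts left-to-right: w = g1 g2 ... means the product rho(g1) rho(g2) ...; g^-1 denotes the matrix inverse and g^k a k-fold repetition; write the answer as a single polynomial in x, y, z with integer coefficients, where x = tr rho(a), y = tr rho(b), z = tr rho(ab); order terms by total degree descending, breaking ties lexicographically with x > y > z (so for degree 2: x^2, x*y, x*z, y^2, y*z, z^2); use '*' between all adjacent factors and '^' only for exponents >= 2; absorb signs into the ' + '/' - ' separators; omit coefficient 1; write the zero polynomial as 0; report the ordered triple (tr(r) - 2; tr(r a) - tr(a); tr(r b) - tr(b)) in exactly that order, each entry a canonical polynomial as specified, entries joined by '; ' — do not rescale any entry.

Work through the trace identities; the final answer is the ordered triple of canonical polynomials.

-x^2*y^2*z + x^3*y + x*y^3 + 2*x*y*z^2 - x^2*z - y^2*z - z^3 - 3*x*y + 3*z - 2; -x^3*y^2*z + x^4*y + x^2*y^3 + 2*x^2*y*z^2 - x^3*z - x*y^2*z - x*z^3 - 3*x^2*y + 3*x*z - x - y; -x^2*y*z + x^3 + x*y^2 + x*z^2 - 3*x - y

tr(b^2 a) = tr(b) * tr(a b) - tr(a)  (reduce the b square) = y*z - x
reduce: tr(b^2) = tr(b) * tr(b) - tr(1)  (reduce the b square) = y^2 - 2
tr(a b^2 a) = tr(a) * tr(b^2 a) - tr(b^2)  (reduce the a square) = x*y*z - x^2 - y^2 + 2
tr(a b a b) = tr(a b) * tr(a b) - tr(1)  (split on a) = z^2 - 2
reduce: tr(a b a) = tr(a) * tr(b a) - tr(b)  (reduce the a square) = x*z - y
tr(a b^2 a b) = tr(b) * tr(a b a b) - tr(a b a)  (reduce the b square) = y*z^2 - x*z - y
reduce: tr(b a b^-1 a b) = tr(a b^2 a) * tr(b) - tr(a b^2 a b)  (eliminate b^-1) = x*y^2*z - x^2*y - y^3 - y*z^2 + x*z + 3*y
so tr(a b a b a) = tr(a) * tr(b a b a) - tr(b a b)  (reduce the a square) = x*z^2 - y*z - x
tr(a b a b a b) = tr(b a b a) * tr(b a) - tr(a b)  (split on b) = z^3 - 3*z
tr(b a b^-1 a b a) = tr(a b a b a) * tr(b) - tr(a b a b a b)  (eliminate b^-1) = x*y*z^2 - y^2*z - z^3 - x*y + 3*z
tr(a^-1 b a b^-1 a b) = tr(b a b^-1 a b) * tr(a) - tr(b a b^-1 a b a)  (eliminate a^-1) = x^2*y^2*z - x^3*y - x*y^3 - 2*x*y*z^2 + x^2*z + y^2*z + z^3 + 4*x*y - 3*z
so tr(b^-1 a b^-1 a^-1 b a) = tr(a^-1 b a b^-1 a) * tr(b) - tr(a^-1 b a b^-1 a b)  (eliminate b^-1) = -x^2*y^2*z + x^3*y + x*y^3 + 2*x*y*z^2 - x^2*z - y^2*z - z^3 - 3*x*y + 3*z
tr(a^2) = tr(a) * tr(a) - tr(1) = x^2 - 2
tr(b a^3 b) = tr(a) * tr(a b^2 a) - tr(a b^2) = x^2*y*z - x^3 - x*y^2 - y*z + 3*x
so tr(b a^3 b a) = tr(a) * tr(b a b a^2) - tr(b a b a) = x^2*z^2 - x*y*z - x^2 - z^2 + 2
tr(a b a^-1 b a^2) = tr(b a^3 b) * tr(a) - tr(b a^3 b a) = x^3*y*z - x^4 - x^2*y^2 - x^2*z^2 + 4*x^2 + z^2 - 2
so tr(a^2 b a) = tr(a) * tr(b a^2) - tr(b a) = x^2*z - x*y - z
reduce: tr(b a^2 b a b) = tr(b) * tr(a^2 b a b) - tr(a^2 b a) = x*y*z^2 - x^2*z - y^2*z + z
so tr(b a^2 b a b a) = tr(a) * tr(b a b a b a) - tr(b a b a b) = x*z^3 - y*z^2 - 2*x*z + y
tr(a b a^-1 b a^2 b) = tr(b a^2 b a b) * tr(a) - tr(b a^2 b a b a) = x^2*y*z^2 - x^3*z - x*y^2*z - x*z^3 + y*z^2 + 3*x*z - y
tr(a^-1 b a^2 b^-1 a b) = tr(a b a^-1 b a^2) * tr(b) - tr(a b a^-1 b a^2 b) = x^3*y^2*z - x^4*y - x^2*y^3 - 2*x^2*y*z^2 + x^3*z + x*y^2*z + x*z^3 + 4*x^2*y - 3*x*z - y
tr(b^-1 a b^-1 a^-1 b a^2) = tr(a^-1 b a^2 b^-1 a) * tr(b) - tr(a^-1 b a^2 b^-1 a b) = -x^3*y^2*z + x^4*y + x^2*y^3 + 2*x^2*y*z^2 - x^3*z - x*y^2*z - x*z^3 - 3*x^2*y + 3*x*z - y
so tr(b a^2 b^-1 a) = tr(a b a^2) * tr(b) - tr(a b a^2 b) = x^2*y*z - x*y^2 - x*z^2 + x
reduce: tr(a b^-1 a^-1 b a) = tr(b a^2 b^-1) * tr(a) - tr(b a^2 b^-1 a) = -x^2*y*z + x^3 + x*y^2 + x*z^2 - 3*x
assemble the triple (tr(r) - 2; tr(r a) - x; tr(r b) - y)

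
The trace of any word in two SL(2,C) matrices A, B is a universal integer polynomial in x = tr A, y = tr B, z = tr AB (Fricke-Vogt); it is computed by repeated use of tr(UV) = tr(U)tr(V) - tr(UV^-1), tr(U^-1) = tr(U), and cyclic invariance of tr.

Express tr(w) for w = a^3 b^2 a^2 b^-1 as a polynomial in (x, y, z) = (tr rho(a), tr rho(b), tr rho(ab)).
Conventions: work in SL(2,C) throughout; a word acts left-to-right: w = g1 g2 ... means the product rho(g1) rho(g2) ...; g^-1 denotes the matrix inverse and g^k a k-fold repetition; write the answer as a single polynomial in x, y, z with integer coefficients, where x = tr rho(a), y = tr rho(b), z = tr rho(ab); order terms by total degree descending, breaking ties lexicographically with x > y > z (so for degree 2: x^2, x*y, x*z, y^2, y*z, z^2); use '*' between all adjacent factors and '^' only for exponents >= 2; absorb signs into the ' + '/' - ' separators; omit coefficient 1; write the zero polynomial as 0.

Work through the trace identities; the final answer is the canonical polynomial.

tr(a b a) = tr(a) tr(b a) - tr(b)   [square of a] = x*z - y
tr(a^2 b a) = tr(a) tr(a b a) - tr(a b)   [square of a] = x^2*z - x*y - z
tr(a^4 b) = tr(a) tr(a^2 b a) - tr(a^2 b)   [square of a] = x^3*z - x^2*y - 2*x*z + y
tr(a^2) = tr(a) tr(a) - tr(1)   [square of a] = x^2 - 2
tr(a^3) = tr(a) tr(a^2) - tr(a)   [square of a] = x^3 - 3*x
tr(a^4) = tr(a) tr(a^3) - tr(a^2)   [square of a] = x^4 - 4*x^2 + 2
tr(b^2 a^4) = tr(b) tr(a^4 b) - tr(a^4)   [square of b] = x^3*y*z - x^4 - x^2*y^2 - 2*x*y*z + 4*x^2 + y^2 - 2
tr(b^2 a^3) = tr(b) tr(a^3 b) - tr(a^3)   [square of b] = x^2*y*z - x^3 - x*y^2 - y*z + 3*x
tr(a^3 b^2 a^2) = tr(a) tr(b^2 a^4) - tr(b^2 a^3)   [square of a] = x^4*y*z - x^5 - x^3*y^2 - 3*x^2*y*z + 5*x^3 + 2*x*y^2 + y*z - 5*x
tr(b a b a) = tr(b a) tr(b a) - tr(1)   [split at a repeated b] = z^2 - 2
tr(b a b) = tr(b) tr(a b) - tr(a)   [square of b] = y*z - x
tr(a b a^2 b) = tr(a) tr(b a b a) - tr(b a b)   [square of a] = x*z^2 - y*z - x
tr(b a^2 b^2 a) = tr(b) tr(a b a^2 b) - tr(a b a^2)   [square of b] = x*y*z^2 - x^2*z - y^2*z + z
tr(b^3 a) = tr(b) tr(b a b) - tr(b a)   [square of b] = y^2*z - x*y - z
tr(b^2) = tr(b) tr(b) - tr(1)   [square of b] = y^2 - 2
tr(b^3) = tr(b) tr(b^2) - tr(b)   [square of b] = y^3 - 3*y
tr(b a^2 b^2) = tr(a) tr(b^3 a) - tr(b^3)   [square of a] = x*y^2*z - x^2*y - y^3 - x*z + 3*y
tr(a b^2 a^2 b a) = tr(a) tr(b a^2 b^2 a) - tr(b a^2 b^2)   [square of a] = x^2*y*z^2 - x^3*z - 2*x*y^2*z + x^2*y + y^3 + 2*x*z - 3*y
tr(b a b^2 a) = tr(b) tr(a b a b) - tr(a b a)   [square of b] = y*z^2 - x*z - y
tr(a b^2 a^2 b) = tr(a) tr(b a b^2 a) - tr(b a b^2)   [square of a] = x*y*z^2 - x^2*z - y^2*z + z
tr(a^3 b^2 a^2 b) = tr(a) tr(a b^2 a^2 b a) - tr(a b^2 a^2 b)   [square of a] = x^3*y*z^2 - x^4*z - 2*x^2*y^2*z + x^3*y + x*y^3 - x*y*z^2 + 3*x^2*z + y^2*z - 3*x*y - z
tr(a^3 b^2 a^2 b^-1) = tr(a^3 b^2 a^2) tr(b) - tr(a^3 b^2 a^2 b)   [inverse elimination on b] = x^4*y^2*z - x^5*y - x^3*y^3 - x^3*y*z^2 + x^4*z - x^2*y^2*z + 4*x^3*y + x*y^3 + x*y*z^2 - 3*x^2*z - 2*x*y + z

x^4*y^2*z - x^5*y - x^3*y^3 - x^3*y*z^2 + x^4*z - x^2*y^2*z + 4*x^3*y + x*y^3 + x*y*z^2 - 3*x^2*z - 2*x*y + z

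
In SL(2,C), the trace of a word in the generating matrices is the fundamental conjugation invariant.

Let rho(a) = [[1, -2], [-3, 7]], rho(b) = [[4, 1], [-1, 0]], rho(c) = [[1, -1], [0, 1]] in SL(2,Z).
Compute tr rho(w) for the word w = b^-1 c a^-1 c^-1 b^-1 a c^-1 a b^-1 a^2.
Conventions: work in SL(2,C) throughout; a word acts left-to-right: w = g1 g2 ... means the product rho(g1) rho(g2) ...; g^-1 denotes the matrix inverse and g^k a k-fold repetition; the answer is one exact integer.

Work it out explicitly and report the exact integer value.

525002

rho(b^-1) = [[0, -1], [1, 4]]
... * rho(c) = [[1, -1], [0, 1]]  ->  [[0, -1], [1, 3]]
... * rho(a^-1) = [[7, 2], [3, 1]]  ->  [[-3, -1], [16, 5]]
... * rho(c^-1) = [[1, 1], [0, 1]]  ->  [[-3, -4], [16, 21]]
... * rho(b^-1) = [[0, -1], [1, 4]]  ->  [[-4, -13], [21, 68]]
... * rho(a) = [[1, -2], [-3, 7]]  ->  [[35, -83], [-183, 434]]
... * rho(c^-1) = [[1, 1], [0, 1]]  ->  [[35, -48], [-183, 251]]
... * rho(a) = [[1, -2], [-3, 7]]  ->  [[179, -406], [-936, 2123]]
... * rho(b^-1) = [[0, -1], [1, 4]]  ->  [[-406, -1803], [2123, 9428]]
... * rho(a) = [[1, -2], [-3, 7]]  ->  [[5003, -11809], [-26161, 61750]]
... * rho(a) = [[1, -2], [-3, 7]]  ->  [[40430, -92669], [-211411, 484572]]
tr = 40430 + 484572 = 525002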